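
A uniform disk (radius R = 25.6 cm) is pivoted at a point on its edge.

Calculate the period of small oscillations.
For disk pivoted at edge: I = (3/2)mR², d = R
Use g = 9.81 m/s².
I/m = (3/2)R² = 0.0983 m²; d = R = 0.256 m
T = 2π√((3/2)R²/(gR)) = 2π√(3R/(2g)) = 1.243 s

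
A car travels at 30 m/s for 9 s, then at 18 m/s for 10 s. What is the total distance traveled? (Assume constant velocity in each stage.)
d₁ = v₁t₁ = 30 × 9 = 270 m
d₂ = v₂t₂ = 18 × 10 = 180 m
d_total = 270 + 180 = 450 m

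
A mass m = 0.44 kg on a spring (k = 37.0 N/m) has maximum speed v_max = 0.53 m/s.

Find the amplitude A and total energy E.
½mv²_max = ½kA² → A = v_max√(m/k) = 0.53×√(0.44/37.0) = 0.0578 m = 5.78 cm
E = ½mv²_max = ½×0.44×0.53² = 0.0618 J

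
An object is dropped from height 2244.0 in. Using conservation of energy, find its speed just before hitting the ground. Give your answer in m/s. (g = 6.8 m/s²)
mgh = ½mv² → v = √(2gh) = √(2×6.8×57) = 27.84 m/s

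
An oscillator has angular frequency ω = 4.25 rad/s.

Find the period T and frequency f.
T = 2π/ω = 2π/4.25 = 1.478 s; f = ω/2π = 0.6764 Hz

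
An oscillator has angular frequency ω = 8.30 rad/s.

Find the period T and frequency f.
T = 2π/ω = 2π/8.3 = 0.757 s; f = ω/2π = 1.321 Hz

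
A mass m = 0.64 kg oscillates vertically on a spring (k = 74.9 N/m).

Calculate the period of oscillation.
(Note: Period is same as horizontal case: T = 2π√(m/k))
T = 2π√(m/k) = 2π√(0.64/74.9) = 0.5808 s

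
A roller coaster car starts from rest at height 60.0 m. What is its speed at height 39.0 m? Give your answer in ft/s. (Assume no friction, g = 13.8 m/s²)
mgh₁ = ½mv₂² + mgh₂ → v₂ = √(2g(h₁−h₂)) = √(2×13.8×(60−39)) = 24.07 m/s = 78.99 ft/s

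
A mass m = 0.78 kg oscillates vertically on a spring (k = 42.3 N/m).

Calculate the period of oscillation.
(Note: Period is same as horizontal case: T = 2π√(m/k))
T = 2π√(m/k) = 2π√(0.78/42.3) = 0.8532 s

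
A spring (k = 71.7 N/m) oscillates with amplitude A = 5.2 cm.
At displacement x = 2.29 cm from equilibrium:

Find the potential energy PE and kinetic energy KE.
E_total = ½kA² = ½×71.7×(0.052)² = 0.09694 J
PE = ½kx² = ½×71.7×(0.0229)² = 0.0188 J
KE = E_total − PE = 0.07814 J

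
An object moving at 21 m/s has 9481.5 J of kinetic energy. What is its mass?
KE = ½mv² → m = 2KE/v² = 2×9481.5/21² = 43.0 kg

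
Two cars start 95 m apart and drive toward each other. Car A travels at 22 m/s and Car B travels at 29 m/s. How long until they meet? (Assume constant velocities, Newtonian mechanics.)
Combined speed: v_combined = 22 + 29 = 51 m/s
Time to meet: t = d/51 = 95/51 = 1.86 s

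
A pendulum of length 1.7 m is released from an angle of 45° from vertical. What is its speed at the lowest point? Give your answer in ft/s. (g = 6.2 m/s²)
h = L(1 − cosθ) = 1.7×(1 − cos45°) = 0.4979 m
v = √(2gh) = √(2×6.2×0.4979) = 2.485 m/s = 8.152 ft/s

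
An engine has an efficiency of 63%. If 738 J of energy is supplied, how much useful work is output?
W_out = η × W_in = 0.63 × 738 = 464.94 J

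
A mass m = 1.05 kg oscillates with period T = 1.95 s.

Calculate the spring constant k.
T = 2π√(m/k) → k = m(2π/T)² = 1.05×(2π/1.95)² = 10.9 N/m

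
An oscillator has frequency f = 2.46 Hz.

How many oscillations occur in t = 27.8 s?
n = f×t = 2.46×27.8 = 68.39 oscillations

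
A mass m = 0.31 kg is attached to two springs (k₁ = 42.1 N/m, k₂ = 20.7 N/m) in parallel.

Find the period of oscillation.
k_eq = k₁+k₂ = 62.8 N/m
T = 2π√(m/k_eq) = 2π√(0.31/62.8) = 0.4414 s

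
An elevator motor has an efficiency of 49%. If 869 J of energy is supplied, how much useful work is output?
W_out = η × W_in = 0.49 × 869 = 425.81 J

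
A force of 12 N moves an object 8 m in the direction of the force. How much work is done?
W = Fd = 12×8 = 96.0 J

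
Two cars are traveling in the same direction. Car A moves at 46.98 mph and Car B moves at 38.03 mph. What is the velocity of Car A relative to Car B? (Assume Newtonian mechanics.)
v_rel = v_A - v_B = 46.98 - 38.03 = 8.95 mph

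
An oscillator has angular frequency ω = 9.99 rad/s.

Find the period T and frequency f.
T = 2π/ω = 2π/9.99 = 0.6289 s; f = ω/2π = 1.59 Hz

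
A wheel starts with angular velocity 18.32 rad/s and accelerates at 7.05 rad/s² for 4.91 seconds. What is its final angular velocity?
ω = ω₀ + αt = 18.32 + 7.05 × 4.91 = 52.94 rad/s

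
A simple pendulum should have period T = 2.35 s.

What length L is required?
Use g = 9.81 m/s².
T = 2π√(L/g) → L = g(T/2π)² = 9.81×(2.35/2π)² = 1.372 m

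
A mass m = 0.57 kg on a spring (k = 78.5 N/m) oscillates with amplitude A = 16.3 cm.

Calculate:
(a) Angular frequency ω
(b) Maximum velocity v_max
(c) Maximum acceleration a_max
ω = √(k/m) = √(78.5/0.57) = 11.74 rad/s
v_max = ωA = 11.74×0.163 = 1.913 m/s
a_max = ω²A = 11.74²×0.163 = 22.45 m/s²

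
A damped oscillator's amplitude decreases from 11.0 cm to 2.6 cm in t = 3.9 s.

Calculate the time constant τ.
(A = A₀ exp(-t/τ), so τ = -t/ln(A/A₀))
A/A₀ = 2.6/11.0 = 0.2364; ln(A/A₀) = -1.442
τ = −t/ln(A/A₀) = −3.9/-1.442 = 2.704 s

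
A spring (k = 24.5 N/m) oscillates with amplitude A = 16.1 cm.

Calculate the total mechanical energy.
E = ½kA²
E = ½kA² = ½×24.5×(0.161)² = 0.3175 J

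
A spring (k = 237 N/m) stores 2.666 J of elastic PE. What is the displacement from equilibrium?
PE = ½kx² → x = √(2PE/k) = √(2×2.666/237) = 0.15 m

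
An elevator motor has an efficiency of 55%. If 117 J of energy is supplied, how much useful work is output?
W_out = η × W_in = 0.55 × 117 = 64.35 J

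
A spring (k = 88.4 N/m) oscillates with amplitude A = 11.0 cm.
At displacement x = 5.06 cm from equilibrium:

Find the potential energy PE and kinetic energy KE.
E_total = ½kA² = ½×88.4×(0.11)² = 0.5348 J
PE = ½kx² = ½×88.4×(0.0506)² = 0.1132 J
KE = E_total − PE = 0.4217 J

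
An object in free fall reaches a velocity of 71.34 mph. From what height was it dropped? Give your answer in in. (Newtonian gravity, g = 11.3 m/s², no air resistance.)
h = v²/(2g) (with unit conversion) = 1772.0 in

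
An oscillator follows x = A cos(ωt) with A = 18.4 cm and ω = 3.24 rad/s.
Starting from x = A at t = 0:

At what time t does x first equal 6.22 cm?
cos(ωt) = x/A = 6.22/18.4 = 0.338
ωt = arccos(0.338) = 1.226 rad
t = 1.226/3.24 = 0.3784 s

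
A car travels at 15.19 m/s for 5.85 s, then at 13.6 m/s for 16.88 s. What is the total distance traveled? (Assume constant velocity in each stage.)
d₁ = v₁t₁ = 15.19 × 5.85 = 88.8615 m
d₂ = v₂t₂ = 13.6 × 16.88 = 229.568 m
d_total = 88.8615 + 229.568 = 318.43 m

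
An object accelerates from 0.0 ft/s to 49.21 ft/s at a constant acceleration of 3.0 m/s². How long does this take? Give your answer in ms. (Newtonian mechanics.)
t = (v - v₀)/a (with unit conversion) = 5000.0 ms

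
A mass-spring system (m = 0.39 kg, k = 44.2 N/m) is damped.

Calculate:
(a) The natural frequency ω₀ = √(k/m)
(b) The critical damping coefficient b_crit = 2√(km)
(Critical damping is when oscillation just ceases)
ω₀ = √(k/m) = √(44.2/0.39) = 10.65 rad/s
b_crit = 2√(km) = 2√(44.2×0.39) = 8.304 kg/s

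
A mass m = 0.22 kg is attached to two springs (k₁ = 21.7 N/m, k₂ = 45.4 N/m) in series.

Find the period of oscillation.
k_eq = k₁k₂/(k₁+k₂) = 14.68 N/m
T = 2π√(m/k_eq) = 2π√(0.22/14.68) = 0.7691 s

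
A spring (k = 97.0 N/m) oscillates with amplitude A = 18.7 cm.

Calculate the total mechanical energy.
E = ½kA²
E = ½kA² = ½×97.0×(0.187)² = 1.696 J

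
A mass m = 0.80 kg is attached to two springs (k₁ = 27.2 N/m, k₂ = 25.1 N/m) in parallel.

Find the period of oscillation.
k_eq = k₁+k₂ = 52.3 N/m
T = 2π√(m/k_eq) = 2π√(0.8/52.3) = 0.7771 s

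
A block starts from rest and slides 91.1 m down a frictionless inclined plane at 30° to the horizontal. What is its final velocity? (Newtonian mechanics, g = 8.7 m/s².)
a = g sin(θ) = 8.7 × sin(30°) = 4.35 m/s²
v = √(2ad) = √(2 × 4.35 × 91.1) = 28.15 m/s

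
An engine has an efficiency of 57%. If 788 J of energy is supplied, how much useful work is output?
W_out = η × W_in = 0.57 × 788 = 449.16 J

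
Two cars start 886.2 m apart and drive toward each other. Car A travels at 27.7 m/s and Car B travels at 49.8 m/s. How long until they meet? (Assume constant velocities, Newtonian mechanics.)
Combined speed: v_combined = 27.7 + 49.8 = 77.5 m/s
Time to meet: t = d/77.5 = 886.2/77.5 = 11.43 s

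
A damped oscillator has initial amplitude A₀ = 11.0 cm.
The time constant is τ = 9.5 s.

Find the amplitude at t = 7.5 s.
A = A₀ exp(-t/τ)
A = A₀ exp(−t/τ) = 11.0×exp(−7.5/9.5) = 4.995 cm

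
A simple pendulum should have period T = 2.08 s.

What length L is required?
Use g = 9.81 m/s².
T = 2π√(L/g) → L = g(T/2π)² = 9.81×(2.08/2π)² = 1.075 m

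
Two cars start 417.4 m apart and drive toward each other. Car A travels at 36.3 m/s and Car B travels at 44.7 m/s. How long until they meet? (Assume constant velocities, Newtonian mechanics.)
Combined speed: v_combined = 36.3 + 44.7 = 81 m/s
Time to meet: t = d/81 = 417.4/81 = 5.15 s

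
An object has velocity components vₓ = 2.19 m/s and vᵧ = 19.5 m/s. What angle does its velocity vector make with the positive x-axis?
θ = arctan(vᵧ/vₓ) = arctan(19.5/2.19) = 83.59°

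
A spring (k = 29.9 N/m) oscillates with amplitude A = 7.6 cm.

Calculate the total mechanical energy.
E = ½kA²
E = ½kA² = ½×29.9×(0.076)² = 0.08635 J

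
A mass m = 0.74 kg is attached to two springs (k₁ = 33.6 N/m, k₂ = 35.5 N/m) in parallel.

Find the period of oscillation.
k_eq = k₁+k₂ = 69.1 N/m
T = 2π√(m/k_eq) = 2π√(0.74/69.1) = 0.6502 s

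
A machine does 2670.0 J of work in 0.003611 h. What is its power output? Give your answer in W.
P = W/t = 2670 J / 13 s = 205.4 W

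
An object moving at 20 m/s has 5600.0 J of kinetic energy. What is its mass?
KE = ½mv² → m = 2KE/v² = 2×5600.0/20² = 28.0 kg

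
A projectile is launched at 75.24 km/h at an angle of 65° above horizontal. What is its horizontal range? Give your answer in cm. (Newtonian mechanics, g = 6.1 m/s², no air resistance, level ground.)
R = v₀² sin(2θ) / g (with unit conversion) = 5486.0 cm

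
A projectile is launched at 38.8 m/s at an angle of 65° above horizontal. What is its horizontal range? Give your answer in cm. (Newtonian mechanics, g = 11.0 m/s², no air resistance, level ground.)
R = v₀² sin(2θ) / g (with unit conversion) = 10480.0 cm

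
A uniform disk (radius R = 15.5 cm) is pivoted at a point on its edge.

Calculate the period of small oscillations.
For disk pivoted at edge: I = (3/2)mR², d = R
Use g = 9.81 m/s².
I/m = (3/2)R² = 0.03604 m²; d = R = 0.155 m
T = 2π√((3/2)R²/(gR)) = 2π√(3R/(2g)) = 0.9673 s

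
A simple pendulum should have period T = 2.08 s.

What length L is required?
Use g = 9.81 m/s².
T = 2π√(L/g) → L = g(T/2π)² = 9.81×(2.08/2π)² = 1.075 m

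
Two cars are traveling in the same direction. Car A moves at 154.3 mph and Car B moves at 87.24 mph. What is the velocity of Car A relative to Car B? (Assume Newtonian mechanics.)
v_rel = v_A - v_B = 154.3 - 87.24 = 67.06 mph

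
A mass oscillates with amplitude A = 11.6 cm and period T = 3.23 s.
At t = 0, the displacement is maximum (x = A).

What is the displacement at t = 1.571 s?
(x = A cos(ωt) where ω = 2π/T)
ω = 2π/T = 2π/3.23 = 1.945 rad/s
x = A cos(ωt) = 11.6×cos(1.945×1.571) = -11.56 cm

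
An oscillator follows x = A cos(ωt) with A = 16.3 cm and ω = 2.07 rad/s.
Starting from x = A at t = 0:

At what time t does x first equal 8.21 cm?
cos(ωt) = x/A = 8.21/16.3 = 0.5037
ωt = arccos(0.5037) = 1.043 rad
t = 1.043/2.07 = 0.5038 s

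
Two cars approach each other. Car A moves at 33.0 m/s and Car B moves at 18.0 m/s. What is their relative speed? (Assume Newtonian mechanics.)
v_rel = v_A + v_B = 33.0 + 18.0 = 51.0 m/s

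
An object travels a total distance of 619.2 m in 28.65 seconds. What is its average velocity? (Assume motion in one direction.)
v_avg = Δd / Δt = 619.2 / 28.65 = 21.61 m/s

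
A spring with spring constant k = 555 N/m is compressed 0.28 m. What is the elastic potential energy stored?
PE = ½kx² = ½×555×0.28² = 21.76 J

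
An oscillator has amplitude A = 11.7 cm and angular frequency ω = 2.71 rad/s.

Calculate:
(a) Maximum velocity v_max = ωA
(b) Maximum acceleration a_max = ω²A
v_max = ωA = 2.71×0.117 = 0.3171 m/s
a_max = ω²A = 2.71²×0.117 = 0.8593 m/s²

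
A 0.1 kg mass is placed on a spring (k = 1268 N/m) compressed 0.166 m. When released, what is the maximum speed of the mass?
½kx² = ½mv² → v = x√(k/m) = 0.166×√(1268/0.1) = 18.69 m/s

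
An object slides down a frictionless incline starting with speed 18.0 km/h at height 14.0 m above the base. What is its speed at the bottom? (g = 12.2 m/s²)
½mv₀² + mgh = ½mv² → v = √(v₀² + 2gh) = √(5² + 2×12.2×14) = 19.15 m/s = 68.93 km/h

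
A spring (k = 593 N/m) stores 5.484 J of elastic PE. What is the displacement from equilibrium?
PE = ½kx² → x = √(2PE/k) = √(2×5.484/593) = 0.136 m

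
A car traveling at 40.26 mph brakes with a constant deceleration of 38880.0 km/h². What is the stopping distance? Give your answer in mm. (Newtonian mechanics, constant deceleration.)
d = v₀² / (2a) (with unit conversion) = 53990.0 mm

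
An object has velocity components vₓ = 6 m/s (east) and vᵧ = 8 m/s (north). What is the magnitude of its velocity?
|v| = √(vₓ² + vᵧ²) = √(6² + 8²) = √(100) = 10.0 m/s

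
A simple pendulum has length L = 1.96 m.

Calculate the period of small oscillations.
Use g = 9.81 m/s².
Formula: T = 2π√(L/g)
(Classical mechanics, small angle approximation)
T = 2π√(L/g) = 2π√(1.96/9.81) = 2.808 s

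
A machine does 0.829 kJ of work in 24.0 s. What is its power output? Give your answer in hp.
P = W/t = 829 J / 24 s = 34.54 W = 0.04632 hp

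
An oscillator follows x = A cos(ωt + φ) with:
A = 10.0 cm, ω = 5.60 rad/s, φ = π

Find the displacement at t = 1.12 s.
x = A cos(ωt + φ) = 10.0×cos(5.6×1.12 + π) = -9.999 cm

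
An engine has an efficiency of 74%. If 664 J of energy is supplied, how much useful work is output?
W_out = η × W_in = 0.74 × 664 = 491.36 J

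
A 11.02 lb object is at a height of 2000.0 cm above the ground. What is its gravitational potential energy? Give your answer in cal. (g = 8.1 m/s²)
PE = mgh = 4.999 kg × 8.1 m/s² × 20 m = 809.8 J = 193.5 cal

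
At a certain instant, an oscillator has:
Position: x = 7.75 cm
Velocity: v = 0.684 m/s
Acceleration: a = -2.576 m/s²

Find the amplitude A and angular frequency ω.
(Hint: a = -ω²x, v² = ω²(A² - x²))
a = −ω²x → ω = √(|a|/x) = √(2.576/0.0775) = 5.765 rad/s
v² = ω²(A² − x²) → A = √(x² + v²/ω²) = √(0.0775² + 0.684²/5.765²) = 0.1417 m = 14.17 cm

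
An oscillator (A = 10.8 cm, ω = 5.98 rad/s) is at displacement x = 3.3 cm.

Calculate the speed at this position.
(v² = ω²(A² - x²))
v = ω√(A² − x²) = 5.98×√(0.108² − 0.033²) = 0.615 m/s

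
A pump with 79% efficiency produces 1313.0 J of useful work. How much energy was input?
W_in = W_out/η = 1313.0/0.79 = 1662.0 J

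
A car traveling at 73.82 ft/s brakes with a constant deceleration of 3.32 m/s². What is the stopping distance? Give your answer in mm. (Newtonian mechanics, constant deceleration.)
d = v₀² / (2a) (with unit conversion) = 76240.0 mm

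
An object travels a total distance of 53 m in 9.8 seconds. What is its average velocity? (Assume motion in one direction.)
v_avg = Δd / Δt = 53 / 9.8 = 5.41 m/s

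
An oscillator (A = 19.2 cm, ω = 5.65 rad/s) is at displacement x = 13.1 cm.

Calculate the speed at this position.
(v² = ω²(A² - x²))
v = ω√(A² − x²) = 5.65×√(0.192² − 0.131²) = 0.7931 m/s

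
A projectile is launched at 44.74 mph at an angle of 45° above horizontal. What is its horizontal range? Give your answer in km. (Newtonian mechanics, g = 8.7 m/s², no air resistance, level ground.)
R = v₀² sin(2θ) / g (with unit conversion) = 0.04598 km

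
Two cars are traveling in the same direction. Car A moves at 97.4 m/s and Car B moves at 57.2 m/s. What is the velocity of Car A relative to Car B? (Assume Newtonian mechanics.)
v_rel = v_A - v_B = 97.4 - 57.2 = 40.2 m/s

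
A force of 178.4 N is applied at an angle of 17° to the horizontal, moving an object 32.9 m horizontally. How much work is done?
W = Fd cosθ = 178.4×32.9×cos(17°) = 5612.9 J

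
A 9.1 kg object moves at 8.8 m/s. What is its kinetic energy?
KE = ½mv² = ½×9.1×8.8² = 352.352 J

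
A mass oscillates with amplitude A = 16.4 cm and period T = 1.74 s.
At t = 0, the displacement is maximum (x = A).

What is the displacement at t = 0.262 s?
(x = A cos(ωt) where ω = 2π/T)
ω = 2π/T = 2π/1.74 = 3.611 rad/s
x = A cos(ωt) = 16.4×cos(3.611×0.262) = 9.592 cm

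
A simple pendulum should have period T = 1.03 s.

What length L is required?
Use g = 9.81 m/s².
T = 2π√(L/g) → L = g(T/2π)² = 9.81×(1.03/2π)² = 0.2636 m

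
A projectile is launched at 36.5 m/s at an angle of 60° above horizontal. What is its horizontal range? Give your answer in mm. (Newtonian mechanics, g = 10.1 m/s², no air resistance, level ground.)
R = v₀² sin(2θ) / g (with unit conversion) = 114200.0 mm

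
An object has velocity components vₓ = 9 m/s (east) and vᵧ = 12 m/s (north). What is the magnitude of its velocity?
|v| = √(vₓ² + vᵧ²) = √(9² + 12²) = √(225) = 15.0 m/s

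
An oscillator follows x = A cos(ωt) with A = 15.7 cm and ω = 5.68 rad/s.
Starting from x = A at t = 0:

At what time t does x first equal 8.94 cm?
cos(ωt) = x/A = 8.94/15.7 = 0.5694
ωt = arccos(0.5694) = 0.965 rad
t = 0.965/5.68 = 0.1699 s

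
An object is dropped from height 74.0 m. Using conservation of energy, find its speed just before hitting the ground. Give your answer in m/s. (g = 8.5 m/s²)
mgh = ½mv² → v = √(2gh) = √(2×8.5×74) = 35.47 m/s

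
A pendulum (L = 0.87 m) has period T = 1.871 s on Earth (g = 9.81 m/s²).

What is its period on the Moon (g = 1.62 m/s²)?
T = 2π√(L/g), so T_moon/T_earth = √(g_earth/g_moon)
T_moon = 2π√(0.87/1.62) = 4.604 s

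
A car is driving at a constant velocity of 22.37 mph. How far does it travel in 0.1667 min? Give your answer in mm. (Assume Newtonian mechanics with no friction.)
d = vt (with unit conversion) = 100000.0 mm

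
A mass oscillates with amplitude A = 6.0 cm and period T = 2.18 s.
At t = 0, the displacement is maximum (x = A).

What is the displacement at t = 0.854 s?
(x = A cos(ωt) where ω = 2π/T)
ω = 2π/T = 2π/2.18 = 2.882 rad/s
x = A cos(ωt) = 6.0×cos(2.882×0.854) = -4.665 cm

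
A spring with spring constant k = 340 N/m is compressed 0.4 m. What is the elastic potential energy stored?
PE = ½kx² = ½×340×0.4² = 27.2 J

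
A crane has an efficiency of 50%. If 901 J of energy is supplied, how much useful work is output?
W_out = η × W_in = 0.5 × 901 = 450.5 J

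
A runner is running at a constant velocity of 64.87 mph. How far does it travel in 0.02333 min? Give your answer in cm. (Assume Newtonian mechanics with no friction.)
d = vt (with unit conversion) = 4059.0 cm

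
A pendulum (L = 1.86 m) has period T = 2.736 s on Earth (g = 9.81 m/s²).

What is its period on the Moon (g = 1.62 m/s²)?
T = 2π√(L/g), so T_moon/T_earth = √(g_earth/g_moon)
T_moon = 2π√(1.86/1.62) = 6.733 s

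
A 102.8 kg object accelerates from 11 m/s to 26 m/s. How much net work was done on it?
W_net = ΔKE = ½m(v₂² − v₁²) = ½×102.8×(26² − 11²) = 28527.0 J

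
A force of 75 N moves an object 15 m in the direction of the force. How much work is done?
W = Fd = 75×15 = 1125.0 J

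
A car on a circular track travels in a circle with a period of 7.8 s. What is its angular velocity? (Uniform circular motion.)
ω = 2π/T = 2π/7.8 = 0.8055 rad/s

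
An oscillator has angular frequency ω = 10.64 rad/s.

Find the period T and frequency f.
T = 2π/ω = 2π/10.64 = 0.5905 s; f = ω/2π = 1.693 Hz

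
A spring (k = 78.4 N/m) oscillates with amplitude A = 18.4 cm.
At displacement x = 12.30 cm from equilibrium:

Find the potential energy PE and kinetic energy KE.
E_total = ½kA² = ½×78.4×(0.184)² = 1.327 J
PE = ½kx² = ½×78.4×(0.123)² = 0.5931 J
KE = E_total − PE = 0.7341 J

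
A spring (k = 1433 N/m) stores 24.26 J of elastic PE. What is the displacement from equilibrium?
PE = ½kx² → x = √(2PE/k) = √(2×24.26/1433) = 0.184 m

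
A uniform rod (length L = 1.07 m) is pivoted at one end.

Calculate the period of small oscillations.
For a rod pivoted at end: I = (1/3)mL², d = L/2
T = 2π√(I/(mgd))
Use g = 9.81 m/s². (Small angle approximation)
I/m = (1/3)L² = 0.3816 m²; d = L/2 = 0.535 m
T = 2π√(I/(mgd)) = 2π√(0.3816/(9.81×0.535)) = 1.694 s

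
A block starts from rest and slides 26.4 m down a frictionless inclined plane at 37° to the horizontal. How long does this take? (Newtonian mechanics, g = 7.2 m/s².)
a = g sin(θ) = 7.2 × sin(37°) = 4.33 m/s²
t = √(2d/a) = √(2 × 26.4 / 4.33) = 3.49 s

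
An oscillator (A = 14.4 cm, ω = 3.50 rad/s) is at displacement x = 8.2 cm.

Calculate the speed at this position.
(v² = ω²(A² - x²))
v = ω√(A² − x²) = 3.5×√(0.144² − 0.082²) = 0.4143 m/s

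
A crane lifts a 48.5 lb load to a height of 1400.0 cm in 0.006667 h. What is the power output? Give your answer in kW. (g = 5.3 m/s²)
W = mgh = 22×5.3×14 = 1632 J
P = W/t = 1632/24 = 68.01 W = 0.06801 kW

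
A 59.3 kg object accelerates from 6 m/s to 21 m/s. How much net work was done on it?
W_net = ΔKE = ½m(v₂² − v₁²) = ½×59.3×(21² − 6²) = 12008.25 J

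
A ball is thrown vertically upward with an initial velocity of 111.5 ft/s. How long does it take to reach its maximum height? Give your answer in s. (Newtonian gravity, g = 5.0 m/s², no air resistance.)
t_up = v₀/g (with unit conversion) = 6.797 s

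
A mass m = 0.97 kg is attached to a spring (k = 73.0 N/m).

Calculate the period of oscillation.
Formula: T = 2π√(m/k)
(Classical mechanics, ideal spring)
T = 2π√(m/k) = 2π√(0.97/73.0) = 0.7243 s; f = 1/T = 1.381 Hz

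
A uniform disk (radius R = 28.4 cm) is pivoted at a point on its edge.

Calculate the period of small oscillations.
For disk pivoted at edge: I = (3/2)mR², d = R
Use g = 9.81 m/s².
I/m = (3/2)R² = 0.121 m²; d = R = 0.284 m
T = 2π√((3/2)R²/(gR)) = 2π√(3R/(2g)) = 1.309 s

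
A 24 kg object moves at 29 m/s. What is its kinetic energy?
KE = ½mv² = ½×24×29² = 10092.0 J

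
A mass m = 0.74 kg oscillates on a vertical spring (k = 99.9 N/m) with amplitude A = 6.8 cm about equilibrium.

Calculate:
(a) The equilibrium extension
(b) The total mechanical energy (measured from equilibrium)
x_eq = mg/k = 0.74×9.81/99.9 = 0.07267 m = 7.267 cm
E = ½kA² = ½×99.9×(0.068)² = 0.231 J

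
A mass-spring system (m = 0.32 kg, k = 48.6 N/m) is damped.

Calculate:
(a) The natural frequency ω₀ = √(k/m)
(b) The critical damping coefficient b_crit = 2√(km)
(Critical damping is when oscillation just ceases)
ω₀ = √(k/m) = √(48.6/0.32) = 12.32 rad/s
b_crit = 2√(km) = 2√(48.6×0.32) = 7.887 kg/s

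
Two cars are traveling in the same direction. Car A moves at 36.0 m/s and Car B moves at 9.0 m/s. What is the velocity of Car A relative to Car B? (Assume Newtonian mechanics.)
v_rel = v_A - v_B = 36.0 - 9.0 = 27.0 m/s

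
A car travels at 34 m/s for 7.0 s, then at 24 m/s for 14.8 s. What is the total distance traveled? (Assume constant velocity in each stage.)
d₁ = v₁t₁ = 34 × 7.0 = 238 m
d₂ = v₂t₂ = 24 × 14.8 = 355.2 m
d_total = 238 + 355.2 = 593.2 m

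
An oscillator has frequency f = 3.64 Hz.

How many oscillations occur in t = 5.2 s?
n = f×t = 3.64×5.2 = 18.93 oscillations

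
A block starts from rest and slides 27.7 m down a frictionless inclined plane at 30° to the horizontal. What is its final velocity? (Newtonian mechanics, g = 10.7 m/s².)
a = g sin(θ) = 10.7 × sin(30°) = 5.35 m/s²
v = √(2ad) = √(2 × 5.35 × 27.7) = 17.22 m/s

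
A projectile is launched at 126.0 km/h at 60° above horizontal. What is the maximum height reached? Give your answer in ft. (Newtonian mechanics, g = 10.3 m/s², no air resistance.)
H = v₀²sin²(θ)/(2g) (with unit conversion) = 146.3 ft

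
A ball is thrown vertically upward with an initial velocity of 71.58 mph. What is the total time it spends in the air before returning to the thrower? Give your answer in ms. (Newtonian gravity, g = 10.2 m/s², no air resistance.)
t_total = 2v₀/g (with unit conversion) = 6274.0 ms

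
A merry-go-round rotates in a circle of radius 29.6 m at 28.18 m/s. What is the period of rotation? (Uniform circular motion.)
T = 2πr/v = 2π×29.6/28.18 = 6.6 s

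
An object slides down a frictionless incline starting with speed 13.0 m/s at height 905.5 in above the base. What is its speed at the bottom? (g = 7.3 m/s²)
½mv₀² + mgh = ½mv² → v = √(v₀² + 2gh) = √(13² + 2×7.3×23) = 22.47 m/s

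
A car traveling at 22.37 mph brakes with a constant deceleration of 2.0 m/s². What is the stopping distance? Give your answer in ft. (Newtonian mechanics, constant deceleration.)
d = v₀² / (2a) (with unit conversion) = 82.03 ft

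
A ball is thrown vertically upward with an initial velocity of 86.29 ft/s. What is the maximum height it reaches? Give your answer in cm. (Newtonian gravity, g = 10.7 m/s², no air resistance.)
h_max = v₀²/(2g) (with unit conversion) = 3232.0 cm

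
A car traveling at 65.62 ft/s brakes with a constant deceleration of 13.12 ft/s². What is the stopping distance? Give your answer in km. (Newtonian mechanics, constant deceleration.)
d = v₀² / (2a) (with unit conversion) = 0.05002 km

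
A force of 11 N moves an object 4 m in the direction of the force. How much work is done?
W = Fd = 11×4 = 44.0 J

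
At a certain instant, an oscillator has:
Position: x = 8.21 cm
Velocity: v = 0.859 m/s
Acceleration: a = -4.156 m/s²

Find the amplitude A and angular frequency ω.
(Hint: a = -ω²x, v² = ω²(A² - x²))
a = −ω²x → ω = √(|a|/x) = √(4.156/0.0821) = 7.115 rad/s
v² = ω²(A² − x²) → A = √(x² + v²/ω²) = √(0.0821² + 0.859²/7.115²) = 0.146 m = 14.6 cm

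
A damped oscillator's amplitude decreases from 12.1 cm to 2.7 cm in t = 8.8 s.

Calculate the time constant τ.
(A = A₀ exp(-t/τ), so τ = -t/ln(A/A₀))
A/A₀ = 2.7/12.1 = 0.2231; ln(A/A₀) = -1.5
τ = −t/ln(A/A₀) = −8.8/-1.5 = 5.867 s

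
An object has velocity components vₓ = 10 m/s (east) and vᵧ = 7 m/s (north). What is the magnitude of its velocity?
|v| = √(vₓ² + vᵧ²) = √(10² + 7²) = √(149) = 12.21 m/s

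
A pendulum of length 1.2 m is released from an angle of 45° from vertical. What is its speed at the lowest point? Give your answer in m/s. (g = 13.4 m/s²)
h = L(1 − cosθ) = 1.2×(1 − cos45°) = 0.3515 m
v = √(2gh) = √(2×13.4×0.3515) = 3.069 m/s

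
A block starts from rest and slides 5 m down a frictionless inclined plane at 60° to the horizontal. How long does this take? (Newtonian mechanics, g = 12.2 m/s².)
a = g sin(θ) = 12.2 × sin(60°) = 10.57 m/s²
t = √(2d/a) = √(2 × 5 / 10.57) = 0.97 s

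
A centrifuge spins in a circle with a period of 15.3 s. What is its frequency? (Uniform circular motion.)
f = 1/T = 1/15.3 = 0.0654 Hz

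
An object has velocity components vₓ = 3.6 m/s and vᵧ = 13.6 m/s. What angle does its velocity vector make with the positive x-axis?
θ = arctan(vᵧ/vₓ) = arctan(13.6/3.6) = 75.17°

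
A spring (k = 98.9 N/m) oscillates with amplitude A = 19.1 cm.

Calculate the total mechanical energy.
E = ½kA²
E = ½kA² = ½×98.9×(0.191)² = 1.804 J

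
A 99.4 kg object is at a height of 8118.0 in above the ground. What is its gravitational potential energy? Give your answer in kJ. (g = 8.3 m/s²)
PE = mgh = 99.4 kg × 8.3 m/s² × 206.2 m = 1.701e+05 J = 170.1 kJ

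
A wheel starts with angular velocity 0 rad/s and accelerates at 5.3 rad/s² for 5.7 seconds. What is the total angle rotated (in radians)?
θ = ω₀t + ½αt² = 0×5.7 + ½×5.3×5.7² = 86.1 rad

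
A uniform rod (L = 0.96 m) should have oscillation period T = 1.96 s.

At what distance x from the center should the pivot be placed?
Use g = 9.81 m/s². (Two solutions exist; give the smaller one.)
T = 2π√((L²/12 + x²)/(gx)). Let c = T²g/(4π²) = 0.9546.
x² − cx + L²/12 = 0 → x = (c − √(c² − L²/3))/2 = 0.08869 m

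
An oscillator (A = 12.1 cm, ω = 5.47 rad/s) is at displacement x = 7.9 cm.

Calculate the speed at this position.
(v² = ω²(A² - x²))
v = ω√(A² − x²) = 5.47×√(0.121² − 0.079²) = 0.5013 m/s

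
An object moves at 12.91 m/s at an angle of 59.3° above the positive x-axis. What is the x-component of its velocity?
vₓ = v cos(θ) = 12.91 × cos(59.3°) = 6.59 m/s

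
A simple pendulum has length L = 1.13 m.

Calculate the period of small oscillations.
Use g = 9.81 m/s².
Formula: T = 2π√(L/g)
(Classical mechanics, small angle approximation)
T = 2π√(L/g) = 2π√(1.13/9.81) = 2.132 s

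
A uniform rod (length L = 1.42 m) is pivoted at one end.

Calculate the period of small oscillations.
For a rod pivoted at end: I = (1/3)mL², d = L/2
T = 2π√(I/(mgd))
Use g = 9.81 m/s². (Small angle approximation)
I/m = (1/3)L² = 0.6721 m²; d = L/2 = 0.71 m
T = 2π√(I/(mgd)) = 2π√(0.6721/(9.81×0.71)) = 1.952 s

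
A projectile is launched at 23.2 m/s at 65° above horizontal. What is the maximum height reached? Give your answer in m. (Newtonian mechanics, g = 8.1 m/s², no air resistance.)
H = v₀²sin²(θ)/(2g) = 27.29 m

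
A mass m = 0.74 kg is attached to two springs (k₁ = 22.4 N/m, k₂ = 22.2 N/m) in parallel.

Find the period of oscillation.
k_eq = k₁+k₂ = 44.6 N/m
T = 2π√(m/k_eq) = 2π√(0.74/44.6) = 0.8093 s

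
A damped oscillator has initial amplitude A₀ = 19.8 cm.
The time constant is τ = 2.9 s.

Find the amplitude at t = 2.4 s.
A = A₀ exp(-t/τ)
A = A₀ exp(−t/τ) = 19.8×exp(−2.4/2.9) = 8.655 cm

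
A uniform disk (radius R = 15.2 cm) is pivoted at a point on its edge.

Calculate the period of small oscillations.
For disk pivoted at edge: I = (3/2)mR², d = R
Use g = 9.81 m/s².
I/m = (3/2)R² = 0.03466 m²; d = R = 0.152 m
T = 2π√((3/2)R²/(gR)) = 2π√(3R/(2g)) = 0.9579 s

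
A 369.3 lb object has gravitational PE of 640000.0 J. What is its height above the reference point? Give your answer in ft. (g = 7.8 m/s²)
PE = mgh → h = PE/(mg) = 6.4e+05 J / (167.5 kg × 7.8 m/s²) = 489.8 m = 1607.0 ft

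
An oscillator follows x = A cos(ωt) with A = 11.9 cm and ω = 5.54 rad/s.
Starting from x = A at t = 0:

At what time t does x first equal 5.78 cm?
cos(ωt) = x/A = 5.78/11.9 = 0.4857
ωt = arccos(0.4857) = 1.064 rad
t = 1.064/5.54 = 0.192 s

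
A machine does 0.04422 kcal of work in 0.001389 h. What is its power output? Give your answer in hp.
P = W/t = 185 J / 5 s = 37 W = 0.04962 hp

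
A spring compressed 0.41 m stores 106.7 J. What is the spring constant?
PE = ½kx² → k = 2PE/x² = 2×106.7/0.41² = 1269.0 N/m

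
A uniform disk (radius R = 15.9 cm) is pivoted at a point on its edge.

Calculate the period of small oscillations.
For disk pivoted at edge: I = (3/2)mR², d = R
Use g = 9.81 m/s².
I/m = (3/2)R² = 0.03792 m²; d = R = 0.159 m
T = 2π√((3/2)R²/(gR)) = 2π√(3R/(2g)) = 0.9797 s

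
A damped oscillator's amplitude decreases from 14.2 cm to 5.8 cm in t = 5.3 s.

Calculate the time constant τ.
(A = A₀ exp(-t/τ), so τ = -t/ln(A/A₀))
A/A₀ = 5.8/14.2 = 0.4085; ln(A/A₀) = -0.8954
τ = −t/ln(A/A₀) = −5.3/-0.8954 = 5.919 s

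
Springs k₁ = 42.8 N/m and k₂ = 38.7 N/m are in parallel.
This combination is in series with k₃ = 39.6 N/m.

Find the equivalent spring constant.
k₁₂ = k₁ + k₂ = 81.5 N/m (parallel)
1/k_eq = 1/k₁₂ + 1/k₃ → k_eq = 26.65 N/m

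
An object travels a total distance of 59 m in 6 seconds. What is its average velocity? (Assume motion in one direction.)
v_avg = Δd / Δt = 59 / 6 = 9.83 m/s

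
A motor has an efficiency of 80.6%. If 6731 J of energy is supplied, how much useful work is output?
W_out = η × W_in = 0.806 × 6731 = 5425.2 J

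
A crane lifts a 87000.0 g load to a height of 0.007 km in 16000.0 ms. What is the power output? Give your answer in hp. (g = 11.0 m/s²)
W = mgh = 87×11.0×7 = 6699 J
P = W/t = 6699/16 = 418.7 W = 0.5615 hp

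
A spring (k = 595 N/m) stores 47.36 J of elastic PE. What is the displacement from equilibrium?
PE = ½kx² → x = √(2PE/k) = √(2×47.36/595) = 0.399 m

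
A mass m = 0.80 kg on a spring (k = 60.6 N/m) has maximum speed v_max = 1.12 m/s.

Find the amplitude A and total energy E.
½mv²_max = ½kA² → A = v_max√(m/k) = 1.12×√(0.8/60.6) = 0.1287 m = 12.87 cm
E = ½mv²_max = ½×0.8×1.12² = 0.5018 J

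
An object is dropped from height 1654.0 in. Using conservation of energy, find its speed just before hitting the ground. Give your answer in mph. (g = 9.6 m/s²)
mgh = ½mv² → v = √(2gh) = √(2×9.6×42.01) = 28.4 m/s = 63.53 mph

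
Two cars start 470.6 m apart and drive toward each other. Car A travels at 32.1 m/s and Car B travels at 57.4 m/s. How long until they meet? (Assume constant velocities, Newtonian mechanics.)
Combined speed: v_combined = 32.1 + 57.4 = 89.5 m/s
Time to meet: t = d/89.5 = 470.6/89.5 = 5.26 s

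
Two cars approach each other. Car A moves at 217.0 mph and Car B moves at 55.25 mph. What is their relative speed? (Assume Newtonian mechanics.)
v_rel = v_A + v_B = 217.0 + 55.25 = 272.2 mph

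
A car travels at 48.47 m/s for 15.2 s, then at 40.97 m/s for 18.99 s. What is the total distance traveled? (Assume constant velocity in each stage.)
d₁ = v₁t₁ = 48.47 × 15.2 = 736.744 m
d₂ = v₂t₂ = 40.97 × 18.99 = 778.02 m
d_total = 736.744 + 778.02 = 1514.76 m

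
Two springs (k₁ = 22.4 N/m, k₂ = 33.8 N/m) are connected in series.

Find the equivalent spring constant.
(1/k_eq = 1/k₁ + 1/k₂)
1/k_eq = 1/22.4 + 1/33.8 = 0.074229; k_eq = 13.47 N/m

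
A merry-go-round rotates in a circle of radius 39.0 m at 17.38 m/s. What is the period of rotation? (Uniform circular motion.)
T = 2πr/v = 2π×39.0/17.38 = 14.1 s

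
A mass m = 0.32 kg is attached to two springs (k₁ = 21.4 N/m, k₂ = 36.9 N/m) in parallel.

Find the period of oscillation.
k_eq = k₁+k₂ = 58.3 N/m
T = 2π√(m/k_eq) = 2π√(0.32/58.3) = 0.4655 s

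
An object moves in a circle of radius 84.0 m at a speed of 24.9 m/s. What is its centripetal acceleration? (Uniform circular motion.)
a_c = v²/r = 24.9²/84.0 = 620.01/84.0 = 7.38 m/s²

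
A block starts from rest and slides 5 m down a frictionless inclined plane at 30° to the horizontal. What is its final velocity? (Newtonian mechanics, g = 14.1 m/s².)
a = g sin(θ) = 14.1 × sin(30°) = 7.05 m/s²
v = √(2ad) = √(2 × 7.05 × 5) = 8.4 m/s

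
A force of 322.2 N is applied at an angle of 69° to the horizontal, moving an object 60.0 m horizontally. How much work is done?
W = Fd cosθ = 322.2×60.0×cos(69°) = 6928.0 J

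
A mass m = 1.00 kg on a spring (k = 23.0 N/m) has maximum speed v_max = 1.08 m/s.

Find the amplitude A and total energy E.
½mv²_max = ½kA² → A = v_max√(m/k) = 1.08×√(1.0/23.0) = 0.2252 m = 22.52 cm
E = ½mv²_max = ½×1.0×1.08² = 0.5832 J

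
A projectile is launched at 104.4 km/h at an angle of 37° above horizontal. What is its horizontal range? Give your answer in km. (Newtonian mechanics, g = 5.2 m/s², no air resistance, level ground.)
R = v₀² sin(2θ) / g (with unit conversion) = 0.1555 km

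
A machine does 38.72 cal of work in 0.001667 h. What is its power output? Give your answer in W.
P = W/t = 162 J / 6.001 s = 27 W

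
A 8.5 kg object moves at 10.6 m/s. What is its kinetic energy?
KE = ½mv² = ½×8.5×10.6² = 477.53 J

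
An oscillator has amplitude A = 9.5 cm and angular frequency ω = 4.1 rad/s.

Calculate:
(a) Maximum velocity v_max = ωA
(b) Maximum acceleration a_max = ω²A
v_max = ωA = 4.1×0.095 = 0.3895 m/s
a_max = ω²A = 4.1²×0.095 = 1.597 m/s²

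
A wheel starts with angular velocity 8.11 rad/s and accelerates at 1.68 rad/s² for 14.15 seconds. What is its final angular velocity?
ω = ω₀ + αt = 8.11 + 1.68 × 14.15 = 31.88 rad/s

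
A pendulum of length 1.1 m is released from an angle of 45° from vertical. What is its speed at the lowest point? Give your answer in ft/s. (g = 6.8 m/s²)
h = L(1 − cosθ) = 1.1×(1 − cos45°) = 0.3222 m
v = √(2gh) = √(2×6.8×0.3222) = 2.093 m/s = 6.868 ft/s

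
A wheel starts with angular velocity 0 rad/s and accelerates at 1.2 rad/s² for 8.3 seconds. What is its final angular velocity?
ω = ω₀ + αt = 0 + 1.2 × 8.3 = 9.96 rad/s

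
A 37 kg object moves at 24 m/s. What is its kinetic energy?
KE = ½mv² = ½×37×24² = 10656.0 J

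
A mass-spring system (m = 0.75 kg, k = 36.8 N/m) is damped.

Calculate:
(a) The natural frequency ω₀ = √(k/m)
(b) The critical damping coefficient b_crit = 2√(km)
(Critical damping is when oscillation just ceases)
ω₀ = √(k/m) = √(36.8/0.75) = 7.005 rad/s
b_crit = 2√(km) = 2√(36.8×0.75) = 10.51 kg/s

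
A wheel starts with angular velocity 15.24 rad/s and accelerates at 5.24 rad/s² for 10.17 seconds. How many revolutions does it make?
θ = ω₀t + ½αt² = 15.24×10.17 + ½×5.24×10.17² = 425.97 rad
Revolutions = θ/(2π) = 425.97/(2π) = 67.8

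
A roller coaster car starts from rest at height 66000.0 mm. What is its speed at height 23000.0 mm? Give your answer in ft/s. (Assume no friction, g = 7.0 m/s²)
mgh₁ = ½mv₂² + mgh₂ → v₂ = √(2g(h₁−h₂)) = √(2×7.0×(66−23)) = 24.54 m/s = 80.5 ft/s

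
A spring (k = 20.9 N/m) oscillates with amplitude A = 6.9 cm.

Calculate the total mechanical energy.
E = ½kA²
E = ½kA² = ½×20.9×(0.069)² = 0.04975 J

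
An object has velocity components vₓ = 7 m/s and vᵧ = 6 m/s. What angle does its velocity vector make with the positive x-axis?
θ = arctan(vᵧ/vₓ) = arctan(6/7) = 40.6°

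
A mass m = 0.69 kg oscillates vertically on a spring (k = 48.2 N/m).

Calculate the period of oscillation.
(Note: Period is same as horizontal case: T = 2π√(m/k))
T = 2π√(m/k) = 2π√(0.69/48.2) = 0.7518 s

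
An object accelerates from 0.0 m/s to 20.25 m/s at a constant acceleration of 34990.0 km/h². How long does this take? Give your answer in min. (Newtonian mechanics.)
t = (v - v₀)/a (with unit conversion) = 0.125 min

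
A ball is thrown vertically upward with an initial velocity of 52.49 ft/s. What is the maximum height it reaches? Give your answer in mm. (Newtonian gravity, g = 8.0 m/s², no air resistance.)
h_max = v₀²/(2g) (with unit conversion) = 16000.0 mm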